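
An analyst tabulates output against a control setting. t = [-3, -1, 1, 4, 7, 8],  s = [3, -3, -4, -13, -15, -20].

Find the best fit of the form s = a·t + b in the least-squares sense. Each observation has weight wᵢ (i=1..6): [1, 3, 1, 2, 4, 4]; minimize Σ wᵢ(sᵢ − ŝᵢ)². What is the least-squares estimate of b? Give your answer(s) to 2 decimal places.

The normal equations are: 497·a + 63·b = -1168;  63·a + 15·b = -176.
(Σwᵢ·t·t = 497, Σwᵢ·t = 63, Σwᵢ·1 = 15, Σwᵢ·t·s = -1168, Σwᵢ·s = -176.)
Eliminating b: 15·(row 1) − 63·(row 2) gives 3486·a = 15·(-1168) − 63·(-176) = -6432, so a = -1072/581.
Then b = ((-176) − 63·(-1072/581))/15 = -992/249.

b = -3.98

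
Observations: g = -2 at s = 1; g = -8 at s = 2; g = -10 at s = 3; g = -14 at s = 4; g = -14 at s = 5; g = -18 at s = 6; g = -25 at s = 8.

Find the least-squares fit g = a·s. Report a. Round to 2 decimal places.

a = -3.11

Sums needed: Σs·s = 155.
And Σs·g = -482.
So XᵀX·[a]ᵀ = Xᵀg: [[155]]·[a]ᵀ = [-482]ᵀ.
Hence a = -482 / 155 ≈ -3.10968.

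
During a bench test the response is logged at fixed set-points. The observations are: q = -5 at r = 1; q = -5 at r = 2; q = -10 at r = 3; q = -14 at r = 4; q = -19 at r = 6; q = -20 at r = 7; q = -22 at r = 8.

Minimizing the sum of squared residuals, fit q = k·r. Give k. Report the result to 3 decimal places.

k = -2.966

Compute the Gram sums: Σr·r = 179.
Right-hand side: Σr·q = -531.
k = (-531)/179 = -2.96648.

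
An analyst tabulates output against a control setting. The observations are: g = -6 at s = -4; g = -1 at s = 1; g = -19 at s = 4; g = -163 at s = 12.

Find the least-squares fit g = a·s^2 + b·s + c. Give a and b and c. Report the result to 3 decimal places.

a = -1.008, b = -1.717, c = 2.950

The normal system MᵀM·[a, b, c]ᵀ = Mᵀg is [[21249, 1729, 177]; [1729, 177, 13]; [177, 13, 4]]·[a, b, c]ᵀ = [-23873, -2009, -189]ᵀ.
Inverting the 3×3 Gram matrix, [a, b, c]ᵀ = [-240373/238384, -409319/238384, 175787/59596]ᵀ.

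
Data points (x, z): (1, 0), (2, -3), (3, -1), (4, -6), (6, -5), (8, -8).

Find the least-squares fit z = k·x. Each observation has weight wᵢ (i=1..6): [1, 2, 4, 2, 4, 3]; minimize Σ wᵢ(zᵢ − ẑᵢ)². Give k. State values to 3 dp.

Sums needed: Σwᵢ·x·x = 413.
Moment sums: Σwᵢ·x·z = -384.
Hence k = -384 / 413 ≈ -0.929782.

k = -0.930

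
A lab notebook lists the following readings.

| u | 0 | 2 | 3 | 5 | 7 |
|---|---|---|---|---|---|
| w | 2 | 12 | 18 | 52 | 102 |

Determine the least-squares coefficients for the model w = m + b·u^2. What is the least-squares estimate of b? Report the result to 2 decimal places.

b = 2.03

Setting ∂/∂m … = 0 gives: 5·m + 87·b = 186;  87·m + 3123·b = 6508.
(Σ1 = 5, Σu^2 = 87, Σu^2·u^2 = 3123, Σw = 186, Σu^2·w = 6508.)
Eliminating b: 3123·(row 1) − 87·(row 2) gives 8046·m = 3123·186 − 87·6508 = 14682, so m = 2447/1341.
Then b = (6508 − 87·(2447/1341))/3123 = 8179/4023.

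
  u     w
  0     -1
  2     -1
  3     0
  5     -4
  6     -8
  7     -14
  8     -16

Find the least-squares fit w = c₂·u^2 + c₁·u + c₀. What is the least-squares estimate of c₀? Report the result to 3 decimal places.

c₀ = -1.125

Forming MᵀM = [[8515, 1231, 187]; [1231, 187, 31]; [187, 31, 7]] and Mᵀw = [-2102, -296, -44]ᵀ gives MᵀM·[c₂, c₁, c₀]ᵀ = Mᵀw.
Row-reducing yields c₂ = -47/112, c₁ = 153/112, c₀ = -9/8.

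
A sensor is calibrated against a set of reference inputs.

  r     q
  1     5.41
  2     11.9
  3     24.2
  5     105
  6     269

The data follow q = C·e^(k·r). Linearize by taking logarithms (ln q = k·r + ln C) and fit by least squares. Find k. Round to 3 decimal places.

k = 0.767

Linearized form: ln q = k·r + ln C. From the 5 transformed points,
Σr = 17.0000, Σ(r)² = 75.0000, Σln q = 17.5998, Σr·ln q = 73.0385.
Equations: 75.0000·k + 17.0000·ln C = 73.0385;  17.0000·k + 5·ln C = 17.5998.
Solving (det = 86.0000): k = 0.76739, ln C = 0.91084.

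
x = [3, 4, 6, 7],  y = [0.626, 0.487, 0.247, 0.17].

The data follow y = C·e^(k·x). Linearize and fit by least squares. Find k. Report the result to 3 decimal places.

Let Y = ln y. Fitting Y = k·x + ln C by least squares:
Over the data: Σx = 20.0000, Σ(x)² = 110.0000, Σln y = -4.3582, Σx·ln y = -25.0771.
Normal system: [[110.0000, 20.0000]; [20.0000, 4]]·[k, ln C]ᵀ = [-25.0771, -4.3582]ᵀ.
Δ = 110.0000·4 − (20.0000)² = 40.0000; k = (-25.0771·4 − 20.0000·-4.3582)/40.0000 = -0.32860, ln C = (110.0000·-4.3582 − 20.0000·-25.0771)/40.0000 = 0.55343.

k = -0.329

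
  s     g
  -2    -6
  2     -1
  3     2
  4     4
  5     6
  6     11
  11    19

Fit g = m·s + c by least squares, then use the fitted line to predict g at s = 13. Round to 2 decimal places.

ĝ = 22.93

Forming XᵀX = [[215, 29]; [29, 7]] and Xᵀg = [337, 35]ᵀ gives XᵀX·[m, c]ᵀ = Xᵀg.
Eliminating c: 7·(row 1) − 29·(row 2) gives 664·m = 7·337 − 29·35 = 1344, so m = 168/83.
Then c = (35 − 29·(168/83))/7 = -281/83.
At s = 13: ĝ = (168/83)·(13) + (-281/83)·(1) = 1903/83.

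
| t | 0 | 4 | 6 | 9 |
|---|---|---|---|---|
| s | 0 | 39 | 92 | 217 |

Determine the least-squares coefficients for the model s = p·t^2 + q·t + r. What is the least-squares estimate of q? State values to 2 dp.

q = -1.96

Forming MᵀM = [[8113, 1009, 133]; [1009, 133, 19]; [133, 19, 4]] and Mᵀs = [21513, 2661, 348]ᵀ gives MᵀM·[p, q, r]ᵀ = Mᵀs.
Row-reducing yields p = 9945/3436, q = -6743/3436, r = 145/1718.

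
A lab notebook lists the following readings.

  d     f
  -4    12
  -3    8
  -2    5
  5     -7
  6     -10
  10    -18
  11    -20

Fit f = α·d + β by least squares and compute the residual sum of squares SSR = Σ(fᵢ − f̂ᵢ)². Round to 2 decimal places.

Entries of MᵀM: Σd·d = 311, Σd = 23, Σ1 = 7.
Right-hand side: Σd·f = -577, Σf = -30.
MᵀM·[α, β]ᵀ = Mᵀf becomes [[311, 23]; [23, 7]]·[α, β]ᵀ = [-577, -30]ᵀ.
Δ = 311·7 − 23² = 1648.
α = ((-577)·7 − 23·(-30))/1648 = -3349/1648; β = (311·(-30) − 23·(-577))/1648 = 3941/1648.
Residuals: 2439/1648, -201/412, -2399/1648, 317/412, -327/1648, -115/1648, -31/824; SSR = 8545/1648.

SSR = 5.19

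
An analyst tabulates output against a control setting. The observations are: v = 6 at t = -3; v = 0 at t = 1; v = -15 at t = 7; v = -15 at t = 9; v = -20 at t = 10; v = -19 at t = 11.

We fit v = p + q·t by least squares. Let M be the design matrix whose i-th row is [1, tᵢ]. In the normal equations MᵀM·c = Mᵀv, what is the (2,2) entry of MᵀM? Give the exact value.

Row 2 ↔ basis t, column 2 ↔ basis t, so (MᵀM)_{2,2} = Σᵢ (t)·(t) = (-3)·(-3) + (1)·(1) + (7)·(7) + (9)·(9) + (10)·(10) + (11)·(11) = 361.

361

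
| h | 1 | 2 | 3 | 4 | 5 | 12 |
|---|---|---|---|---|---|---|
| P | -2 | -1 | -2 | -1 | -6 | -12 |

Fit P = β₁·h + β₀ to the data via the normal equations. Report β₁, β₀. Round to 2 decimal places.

Compute the Gram sums: Σh·h = 199, Σh = 27, Σ1 = 6.
And Σh·P = -188, ΣP = -24.
MᵀM·[β₁, β₀]ᵀ = MᵀP becomes [[199, 27]; [27, 6]]·[β₁, β₀]ᵀ = [-188, -24]ᵀ.
det = 199·6 − 27² = 465.
β₁ = ((-188)·6 − 27·(-24))/465 = -32/31; β₀ = (199·(-24) − 27·(-188))/465 = 20/31.

β₁ = -1.03, β₀ = 0.65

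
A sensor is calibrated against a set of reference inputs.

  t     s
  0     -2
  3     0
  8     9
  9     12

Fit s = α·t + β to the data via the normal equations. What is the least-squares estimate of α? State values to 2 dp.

From the data, Σt·t = 154, Σt = 20, Σ1 = 4.
Right-hand side: Σt·s = 180, Σs = 19.
Normal equations: [[154, 20]; [20, 4]]·[α, β]ᵀ = [180, 19]ᵀ.
Determinant 154·4 − 20² = 216.
α = (180·4 − 20·19)/216 = 85/54; β = (154·19 − 20·180)/216 = -337/108.

α = 1.57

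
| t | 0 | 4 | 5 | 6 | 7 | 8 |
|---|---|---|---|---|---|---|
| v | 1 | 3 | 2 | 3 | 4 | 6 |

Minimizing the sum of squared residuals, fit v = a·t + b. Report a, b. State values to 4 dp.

Sums needed: Σt·t = 190, Σt = 30, Σ1 = 6.
Moment sums: Σt·v = 116, Σv = 19.
XᵀX·[a, b]ᵀ = Xᵀv becomes [[190, 30]; [30, 6]]·[a, b]ᵀ = [116, 19]ᵀ.
Determinant 190·6 − 30² = 240.
a = (116·6 − 30·19)/240 = 21/40; b = (190·19 − 30·116)/240 = 13/24.

a = 0.5250, b = 0.5417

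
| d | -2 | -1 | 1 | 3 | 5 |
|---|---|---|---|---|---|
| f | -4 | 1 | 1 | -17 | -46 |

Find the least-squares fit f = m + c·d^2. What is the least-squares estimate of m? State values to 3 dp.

Compute the Gram sums: Σ1 = 5, Σd^2 = 40, Σd^2·d^2 = 724.
Right-hand side: Σf = -65, Σd^2·f = -1317.
XᵀX·[m, c]ᵀ = Xᵀf becomes [[5, 40]; [40, 724]]·[m, c]ᵀ = [-65, -1317]ᵀ.
det = 5·724 − 40² = 2020.
m = ((-65)·724 − 40·(-1317))/2020 = 281/101; c = (5·(-1317) − 40·(-65))/2020 = -797/404.

m = 2.782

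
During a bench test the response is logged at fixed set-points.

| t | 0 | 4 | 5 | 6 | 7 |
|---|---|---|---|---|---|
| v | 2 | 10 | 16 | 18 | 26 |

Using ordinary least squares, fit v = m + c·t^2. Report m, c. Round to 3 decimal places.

With design matrix A, AᵀA = [[5, 126]; [126, 4578]] and Aᵀv = [72, 2482]ᵀ.
Eliminating c: 4578·(row 1) − 126·(row 2) gives 7014·m = 4578·72 − 126·2482 = 16884, so m = 402/167.
Then c = (2482 − 126·(402/167))/4578 = 1669/3507.

m = 2.407, c = 0.476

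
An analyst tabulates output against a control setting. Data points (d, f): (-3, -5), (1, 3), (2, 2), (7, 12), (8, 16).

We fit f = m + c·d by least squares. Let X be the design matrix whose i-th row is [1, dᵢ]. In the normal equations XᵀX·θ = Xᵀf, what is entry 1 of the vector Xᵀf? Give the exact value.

28

Entry 1 ↔ basis 1, so (Xᵀf)_{1} = Σᵢ fᵢ = (1)·(-5) + (1)·(3) + (1)·(2) + (1)·(12) + (1)·(16) = 28.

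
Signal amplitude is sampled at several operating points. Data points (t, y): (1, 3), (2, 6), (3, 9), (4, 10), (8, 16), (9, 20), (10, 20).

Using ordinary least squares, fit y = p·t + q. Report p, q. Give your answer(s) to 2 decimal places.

With design matrix A, AᵀA = [[275, 37]; [37, 7]] and Aᵀy = [590, 84]ᵀ.
Determinant 275·7 − 37² = 556.
p = (590·7 − 37·84)/556 = 511/278; q = (275·84 − 37·590)/556 = 635/278.

p = 1.84, q = 2.28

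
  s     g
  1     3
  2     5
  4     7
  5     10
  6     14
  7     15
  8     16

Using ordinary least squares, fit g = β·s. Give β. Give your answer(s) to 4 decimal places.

From the data, Σs·s = 195.
For Xᵀg: Σs·g = 408.
Hence β = 408 / 195 ≈ 2.09231.

β = 2.0923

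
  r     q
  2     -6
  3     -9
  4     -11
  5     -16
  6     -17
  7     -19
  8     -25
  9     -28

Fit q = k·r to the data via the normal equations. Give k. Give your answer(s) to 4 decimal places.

k = -2.9930

From the data, Σr·r = 284.
And Σr·q = -850.
Normal equations: [[284]]·[k]ᵀ = [-850]ᵀ.
Hence k = -850 / 284 ≈ -2.99296.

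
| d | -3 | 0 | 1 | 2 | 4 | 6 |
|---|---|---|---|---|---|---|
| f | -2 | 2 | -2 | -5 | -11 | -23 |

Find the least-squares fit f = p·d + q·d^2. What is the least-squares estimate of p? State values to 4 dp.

p = -0.9110

Setting ∂/∂p … = 0 gives: 66·p + 262·q = -188;  262·p + 1650·q = -1044.
(Σd·d = 66, Σd·d^2 = 262, Σd^2·d^2 = 1650, Σd·f = -188, Σd^2·f = -1044.)
Eliminating q: 1650·(row 1) − 262·(row 2) gives 40256·p = 1650·(-188) − 262·(-1044) = -36672, so p = -573/629.
Then q = ((-1044) − 262·(-573/629))/1650 = -307/629.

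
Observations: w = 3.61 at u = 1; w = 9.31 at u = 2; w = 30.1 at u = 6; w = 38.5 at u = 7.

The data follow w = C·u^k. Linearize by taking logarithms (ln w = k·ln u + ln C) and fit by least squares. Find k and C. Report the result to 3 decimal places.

Taking logs, ln w = k·ln u + ln C, so regress ln w on ln u.
XᵀX = [[7.4774, 4.4308]; [4.4308, 4]], rhs = [14.7504, 10.5700]ᵀ  (here Σln u = 4.4308, Σ(ln u)² = 7.4774, Σln w = 10.5700, Σln u·ln w = 14.7504).
Slope k = (n·Σln u·ln w − Σln u·Σln w)/(n·Σ(ln u)² − (Σln u)²) = (4·14.7504 − 4.4308·10.5700)/10.2775 = 1.18394; ln C = (Σln w − k·Σln u)/n = 1.33104, so C = exp(1.33104) = 3.78497.

k = 1.184, C = 3.785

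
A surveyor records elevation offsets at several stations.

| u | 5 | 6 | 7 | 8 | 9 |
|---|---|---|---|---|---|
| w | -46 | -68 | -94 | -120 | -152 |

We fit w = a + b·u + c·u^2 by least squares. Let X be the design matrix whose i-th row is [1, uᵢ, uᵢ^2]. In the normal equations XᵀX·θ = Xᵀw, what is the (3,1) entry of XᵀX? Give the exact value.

Row 3 ↔ basis u^2, column 1 ↔ basis 1, so (XᵀX)_{3,1} = Σᵢ u^2 = (25)·(1) + (36)·(1) + (49)·(1) + (64)·(1) + (81)·(1) = 255.

255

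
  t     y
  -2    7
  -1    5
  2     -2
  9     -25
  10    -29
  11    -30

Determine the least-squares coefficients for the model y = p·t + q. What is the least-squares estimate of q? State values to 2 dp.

Sums needed: Σt·t = 311, Σt = 29, Σ1 = 6.
Right-hand side: Σt·y = -868, Σy = -74.
Normal equations: [[311, 29]; [29, 6]]·[p, q]ᵀ = [-868, -74]ᵀ.
Determinant 311·6 − 29² = 1025.
p = ((-868)·6 − 29·(-74))/1025 = -3062/1025; q = (311·(-74) − 29·(-868))/1025 = 2158/1025.

q = 2.11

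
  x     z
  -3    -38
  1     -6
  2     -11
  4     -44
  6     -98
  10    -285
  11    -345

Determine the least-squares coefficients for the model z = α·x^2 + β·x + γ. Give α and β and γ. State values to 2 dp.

With design matrix M, MᵀM = [[26291, 2593, 287]; [2593, 287, 31]; [287, 31, 7]] and Mᵀz = [-74869, -7323, -827]ᵀ.
Inverting the 3×3 Gram matrix, [α, β, γ]ᵀ = [-2263312/746841, 1724843/746841, -1025576/248947]ᵀ.

α = -3.03, β = 2.31, γ = -4.12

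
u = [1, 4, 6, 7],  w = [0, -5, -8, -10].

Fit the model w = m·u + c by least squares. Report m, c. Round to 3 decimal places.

m = -1.643, c = 1.643

With design matrix M, MᵀM = [[102, 18]; [18, 4]] and Mᵀw = [-138, -23]ᵀ.
Determinant 102·4 − 18² = 84.
m = ((-138)·4 − 18·(-23))/84 = -23/14; c = (102·(-23) − 18·(-138))/84 = 23/14.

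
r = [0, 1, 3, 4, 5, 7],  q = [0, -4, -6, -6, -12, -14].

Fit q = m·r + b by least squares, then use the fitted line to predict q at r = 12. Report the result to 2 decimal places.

The normal system XᵀX·[m, b]ᵀ = Xᵀq is [[100, 20]; [20, 6]]·[m, b]ᵀ = [-204, -42]ᵀ.
Determinant 100·6 − 20² = 200.
m = ((-204)·6 − 20·(-42))/200 = -48/25; b = (100·(-42) − 20·(-204))/200 = -3/5.
At r = 12: q̂ = (-48/25)·(12) + (-3/5)·(1) = -591/25.

q̂ = -23.64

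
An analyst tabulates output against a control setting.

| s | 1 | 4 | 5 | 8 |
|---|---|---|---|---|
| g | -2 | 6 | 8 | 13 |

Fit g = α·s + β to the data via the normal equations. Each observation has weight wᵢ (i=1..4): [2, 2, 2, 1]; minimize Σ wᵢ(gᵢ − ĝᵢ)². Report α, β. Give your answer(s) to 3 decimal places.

Entries of XᵀWX: Σwᵢ·s·s = 148, Σwᵢ·s = 28, Σwᵢ·1 = 7.
For XᵀWg: Σwᵢ·s·g = 228, Σwᵢ·g = 37.
XᵀWX·[α, β]ᵀ = XᵀWg becomes [[148, 28]; [28, 7]]·[α, β]ᵀ = [228, 37]ᵀ.
Eliminating β: 7·(row 1) − 28·(row 2) gives 252·α = 7·228 − 28·37 = 560, so α = 20/9.
Then β = (37 − 28·(20/9))/7 = -227/63.

α = 2.222, β = -3.603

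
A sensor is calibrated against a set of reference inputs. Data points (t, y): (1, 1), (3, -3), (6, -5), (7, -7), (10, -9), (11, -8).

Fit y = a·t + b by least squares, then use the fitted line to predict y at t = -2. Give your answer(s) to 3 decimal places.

ŷ = 2.429

AᵀA·[a, b]ᵀ = Aᵀy reads: 316·a + 38·b = -265;  38·a + 6·b = -31.
(Σt·t = 316, Σt = 38, Σ1 = 6, Σt·y = -265, Σy = -31.)
Δ = 316·6 − 38² = 452.
a = ((-265)·6 − 38·(-31))/452 = -103/113; b = (316·(-31) − 38·(-265))/452 = 137/226.
At t = -2: ŷ = (-103/113)·(-2) + (137/226)·(1) = 549/226.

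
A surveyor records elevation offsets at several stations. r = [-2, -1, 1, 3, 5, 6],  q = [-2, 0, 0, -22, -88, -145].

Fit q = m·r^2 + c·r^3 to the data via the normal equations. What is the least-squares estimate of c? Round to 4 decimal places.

c = -0.4861

XᵀX·[m, c]ᵀ = Xᵀq reads: 2020·m + 11112·c = -7626;  11112·m + 63076·c = -42898.
det = 2020·63076 − 11112² = 3936976.
m = ((-7626)·63076 − 11112·(-42898))/3936976 = -541875/492122; c = (2020·(-42898) − 11112·(-7626))/3936976 = -239231/492122.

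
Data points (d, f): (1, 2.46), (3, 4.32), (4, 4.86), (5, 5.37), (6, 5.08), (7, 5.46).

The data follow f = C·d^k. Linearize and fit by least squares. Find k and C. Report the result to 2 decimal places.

k = 0.42, C = 2.58

Let Y = ln f. Fitting Y = k·ln d + ln C by least squares:
Sums: Σln d = 7.8320, Σ(ln d)² = 12.7160, Σln f = 8.9480, Σln d·ln f = 12.7198.
Normal system: [[12.7160, 7.8320]; [7.8320, 6]]·[k, ln C]ᵀ = [12.7198, 8.9480]ᵀ.
Δ = 12.7160·6 − (7.8320)² = 14.9557; k = (12.7198·6 − 7.8320·8.9480)/14.9557 = 0.41706, ln C = (12.7160·8.9480 − 7.8320·12.7198)/14.9557 = 0.94694, so C = exp(0.94694) = 2.57780.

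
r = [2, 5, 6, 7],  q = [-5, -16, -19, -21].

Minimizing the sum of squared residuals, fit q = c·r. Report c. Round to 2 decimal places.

c = -3.08

Sums needed: Σr·r = 114.
For Aᵀq: Σr·q = -351.
Normal equations: [[114]]·[c]ᵀ = [-351]ᵀ.
c = (-351)/114 = -3.07895.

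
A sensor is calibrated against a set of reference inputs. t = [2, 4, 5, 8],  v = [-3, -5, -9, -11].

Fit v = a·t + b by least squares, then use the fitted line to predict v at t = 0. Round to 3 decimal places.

With design matrix M, MᵀM = [[109, 19]; [19, 4]] and Mᵀv = [-159, -28]ᵀ.
Eliminating b: 4·(row 1) − 19·(row 2) gives 75·a = 4·(-159) − 19·(-28) = -104, so a = -104/75.
Then b = ((-28) − 19·(-104/75))/4 = -31/75.
At t = 0: v̂ = (-104/75)·(0) + (-31/75)·(1) = -31/75.

v̂ = -0.413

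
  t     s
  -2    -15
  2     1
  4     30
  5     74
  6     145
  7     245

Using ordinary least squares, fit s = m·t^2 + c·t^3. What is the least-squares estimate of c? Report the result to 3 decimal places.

Normal-equation sums: Σt^2·t^2 = 4610, Σt^2·t^3 = 28732, Σt^3·t^3 = 184154.
And Σt^2·s = 19499, Σt^3·s = 126653.
Eliminating c: 184154·(row 1) − 28732·(row 2) gives 23422116·m = 184154·19499 − 28732·126653 = -48175150, so m = -24087575/11711058.
Then c = (126653 − 28732·(-24087575/11711058))/184154 = 11812531/11711058.

c = 1.009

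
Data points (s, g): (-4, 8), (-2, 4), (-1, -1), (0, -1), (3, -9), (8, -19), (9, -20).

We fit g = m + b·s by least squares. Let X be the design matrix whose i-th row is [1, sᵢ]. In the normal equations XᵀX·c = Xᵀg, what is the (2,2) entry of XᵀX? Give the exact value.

Row 2 ↔ basis s, column 2 ↔ basis s, so (XᵀX)_{2,2} = Σᵢ (s)·(s) = (-4)·(-4) + (-2)·(-2) + (-1)·(-1) + (0)·(0) + (3)·(3) + (8)·(8) + (9)·(9) = 175.

175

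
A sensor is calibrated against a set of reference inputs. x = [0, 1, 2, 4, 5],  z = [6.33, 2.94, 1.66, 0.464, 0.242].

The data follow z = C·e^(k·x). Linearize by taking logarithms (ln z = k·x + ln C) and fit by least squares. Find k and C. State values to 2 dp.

Linearized form: ln z = k·x + ln C. From the 5 transformed points,
Σx = 12.0000, Σ(x)² = 46.0000, Σln z = 1.2438, Σx·ln z = -8.0735.
Equations: 46.0000·k + 12.0000·ln C = -8.0735;  12.0000·k + 5·ln C = 1.2438.
Slope k = (n·Σx·ln z − Σx·Σln z)/(n·Σ(x)² − (Σx)²) = (5·-8.0735 − 12.0000·1.2438)/86.0000 = -0.64295; ln C = (Σln z − k·Σx)/n = 1.79185, so C = exp(1.79185) = 6.00053.

k = -0.64, C = 6.00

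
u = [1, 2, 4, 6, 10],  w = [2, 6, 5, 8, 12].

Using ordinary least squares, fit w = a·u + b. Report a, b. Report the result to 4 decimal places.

The normal system AᵀA·[a, b]ᵀ = Aᵀw is [[157, 23]; [23, 5]]·[a, b]ᵀ = [202, 33]ᵀ.
Determinant 157·5 − 23² = 256.
a = (202·5 − 23·33)/256 = 251/256; b = (157·33 − 23·202)/256 = 535/256.

a = 0.9805, b = 2.0898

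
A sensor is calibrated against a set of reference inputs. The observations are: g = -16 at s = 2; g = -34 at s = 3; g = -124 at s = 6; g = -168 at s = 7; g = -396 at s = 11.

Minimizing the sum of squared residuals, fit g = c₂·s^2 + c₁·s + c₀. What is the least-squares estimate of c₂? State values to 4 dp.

c₂ = -2.9995

Compute the Gram sums: Σs^2·s^2 = 18435, Σs^2·s = 1925, Σs^2 = 219, Σs·s = 219, Σs = 29, Σ1 = 5.
Right-hand side: Σs^2·g = -60982, Σs·g = -6410, Σg = -738.
Normal equations: [[18435, 1925, 219]; [1925, 219, 29]; [219, 29, 5]]·[c₂, c₁, c₀]ᵀ = [-60982, -6410, -738]ᵀ.
Row-reducing yields c₂ = -19170/6391, c₁ = -20822/6391, c₀ = 17102/6391.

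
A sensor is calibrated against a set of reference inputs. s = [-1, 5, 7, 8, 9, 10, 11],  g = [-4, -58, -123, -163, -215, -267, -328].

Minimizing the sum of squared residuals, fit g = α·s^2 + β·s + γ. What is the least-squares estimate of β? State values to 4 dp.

The normal equations are: 38325·α + 4039·β + 441·γ = -101716;  4039·α + 441·β + 49·γ = -10664;  441·α + 49·β + 7·γ = -1158.
(Σs^2·s^2 = 38325, Σs^2·s = 4039, Σs^2 = 441, Σs·s = 441, Σs = 49, Σ1 = 7, Σs^2·g = -101716, Σs·g = -10664, Σg = -1158.)
Solving the 3×3 system (Gaussian elimination) gives α = -13695/4529, β = 14821/4529, γ = 9812/4529.

β = 3.2725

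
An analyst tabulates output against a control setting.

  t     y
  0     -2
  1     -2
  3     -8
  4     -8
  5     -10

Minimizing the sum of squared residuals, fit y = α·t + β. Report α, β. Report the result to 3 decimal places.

Normal-equation sums: Σt·t = 51, Σt = 13, Σ1 = 5.
For Xᵀy: Σt·y = -108, Σy = -30.
Determinant 51·5 − 13² = 86.
α = ((-108)·5 − 13·(-30))/86 = -75/43; β = (51·(-30) − 13·(-108))/86 = -63/43.

α = -1.744, β = -1.465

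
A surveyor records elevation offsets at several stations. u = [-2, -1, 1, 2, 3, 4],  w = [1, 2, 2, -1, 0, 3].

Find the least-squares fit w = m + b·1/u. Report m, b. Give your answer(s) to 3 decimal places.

Compute the Gram sums: Σ1 = 6, Σ1/u = 7/12, Σ1/u·1/u = 385/144.
Moment sums: Σw = 7, Σ1/u·w = -1/4.
Eliminating b: (385/144)·(row 1) − (7/12)·(row 2) gives (2261/144)·m = (385/144)·7 − (7/12)·(-1/4) = 679/36, so m = 388/323.
Then b = ((-1/4) − (7/12)·(388/323))/(385/144) = -804/2261.

m = 1.201, b = -0.356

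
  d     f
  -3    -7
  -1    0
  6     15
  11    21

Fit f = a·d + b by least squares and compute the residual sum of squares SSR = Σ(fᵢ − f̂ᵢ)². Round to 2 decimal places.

SSR = 12.73

From the data, Σd·d = 167, Σd = 13, Σ1 = 4.
Right-hand side: Σd·f = 342, Σf = 29.
Normal equations: [[167, 13]; [13, 4]]·[a, b]ᵀ = [342, 29]ᵀ.
det = 167·4 − 13² = 499.
a = (342·4 − 13·29)/499 = 991/499; b = (167·29 − 13·342)/499 = 397/499.
Residuals: -917/499, 594/499, 1142/499, -819/499; SSR = 6350/499.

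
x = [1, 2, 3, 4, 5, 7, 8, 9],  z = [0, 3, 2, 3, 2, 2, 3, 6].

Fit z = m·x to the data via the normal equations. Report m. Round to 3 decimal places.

m = 0.506

Compute the Gram sums: Σx·x = 249.
And Σx·z = 126.
So AᵀA·[m]ᵀ = Aᵀz: [[249]]·[m]ᵀ = [126]ᵀ.
Hence m = 126 / 249 ≈ 0.506024.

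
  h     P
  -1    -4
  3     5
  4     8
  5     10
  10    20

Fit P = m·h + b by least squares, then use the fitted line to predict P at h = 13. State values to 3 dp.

P̂ = 27.025

The normal equations are: 151·m + 21·b = 301;  21·m + 5·b = 39.
(Σh·h = 151, Σh = 21, Σ1 = 5, Σh·P = 301, ΣP = 39.)
Δ = 151·5 − 21² = 314.
m = (301·5 − 21·39)/314 = 343/157; b = (151·39 − 21·301)/314 = -216/157.
At h = 13: P̂ = (343/157)·(13) + (-216/157)·(1) = 4243/157.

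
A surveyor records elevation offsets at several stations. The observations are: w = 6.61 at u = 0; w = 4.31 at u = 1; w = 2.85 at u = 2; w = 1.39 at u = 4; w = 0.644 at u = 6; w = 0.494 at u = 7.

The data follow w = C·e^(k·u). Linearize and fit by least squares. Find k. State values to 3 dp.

k = -0.372

Taking logs, ln w = k·u + ln C, so regress ln w on u.
XᵀX = [[106.0000, 20.0000]; [20.0000, 6]], rhs = [-2.7041, 3.5809]ᵀ  (here Σu = 20.0000, Σ(u)² = 106.0000, Σln w = 3.5809, Σu·ln w = -2.7041).
Δ = 106.0000·6 − (20.0000)² = 236.0000; k = (-2.7041·6 − 20.0000·3.5809)/236.0000 = -0.37221, ln C = (106.0000·3.5809 − 20.0000·-2.7041)/236.0000 = 1.83752.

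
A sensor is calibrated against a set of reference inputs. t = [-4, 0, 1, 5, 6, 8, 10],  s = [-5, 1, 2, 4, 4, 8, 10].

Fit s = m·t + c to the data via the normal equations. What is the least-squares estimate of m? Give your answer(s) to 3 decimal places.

m = 0.969

The normal system MᵀM·[m, c]ᵀ = Mᵀs is [[242, 26]; [26, 7]]·[m, c]ᵀ = [230, 24]ᵀ.
Determinant 242·7 − 26² = 1018.
m = (230·7 − 26·24)/1018 = 493/509; c = (242·24 − 26·230)/1018 = -86/509.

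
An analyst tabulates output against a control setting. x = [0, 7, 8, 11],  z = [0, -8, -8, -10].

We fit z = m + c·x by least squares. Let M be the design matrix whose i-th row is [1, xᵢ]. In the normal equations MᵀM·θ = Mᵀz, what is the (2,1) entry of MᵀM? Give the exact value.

26

Row 2 ↔ basis x, column 1 ↔ basis 1, so (MᵀM)_{2,1} = Σᵢ x = (0)·(1) + (7)·(1) + (8)·(1) + (11)·(1) = 26.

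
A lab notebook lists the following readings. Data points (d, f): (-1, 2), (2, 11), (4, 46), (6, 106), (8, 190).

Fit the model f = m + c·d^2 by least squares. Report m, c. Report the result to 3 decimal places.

MᵀM·[m, c]ᵀ = Mᵀf reads: 5·m + 121·c = 355;  121·m + 5665·c = 16758.
(Σ1 = 5, Σd^2 = 121, Σd^2·d^2 = 5665, Σf = 355, Σd^2·f = 16758.)
det = 5·5665 − 121² = 13684.
m = (355·5665 − 121·16758)/13684 = -1513/1244; c = (5·16758 − 121·355)/13684 = 40835/13684.

m = -1.216, c = 2.984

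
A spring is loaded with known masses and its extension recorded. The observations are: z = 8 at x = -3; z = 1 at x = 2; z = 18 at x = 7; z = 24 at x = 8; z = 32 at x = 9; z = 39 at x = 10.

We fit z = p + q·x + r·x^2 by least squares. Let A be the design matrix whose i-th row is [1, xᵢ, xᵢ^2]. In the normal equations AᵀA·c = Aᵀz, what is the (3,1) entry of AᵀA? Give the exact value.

Row 3 ↔ basis x^2, column 1 ↔ basis 1, so (AᵀA)_{3,1} = Σᵢ x^2 = (9)·(1) + (4)·(1) + (49)·(1) + (64)·(1) + (81)·(1) + (100)·(1) = 307.

307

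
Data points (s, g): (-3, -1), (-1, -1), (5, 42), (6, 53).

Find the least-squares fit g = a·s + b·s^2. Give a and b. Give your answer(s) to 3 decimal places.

a = 3.229, b = 0.967

Sums needed: Σs·s = 71, Σs·s^2 = 313, Σs^2·s^2 = 2003.
And Σs·g = 532, Σs^2·g = 2948.
So XᵀX·[a, b]ᵀ = Xᵀg: [[71, 313]; [313, 2003]]·[a, b]ᵀ = [532, 2948]ᵀ.
Determinant 71·2003 − 313² = 44244.
a = (532·2003 − 313·2948)/44244 = 11906/3687; b = (71·2948 − 313·532)/44244 = 3566/3687.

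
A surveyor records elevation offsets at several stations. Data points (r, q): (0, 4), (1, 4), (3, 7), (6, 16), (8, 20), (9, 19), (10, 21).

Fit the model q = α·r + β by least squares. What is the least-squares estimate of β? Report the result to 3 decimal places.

MᵀM·[α, β]ᵀ = Mᵀq reads: 291·α + 37·β = 662;  37·α + 7·β = 91.
Determinant 291·7 − 37² = 668.
α = (662·7 − 37·91)/668 = 1267/668; β = (291·91 − 37·662)/668 = 1987/668.

β = 2.975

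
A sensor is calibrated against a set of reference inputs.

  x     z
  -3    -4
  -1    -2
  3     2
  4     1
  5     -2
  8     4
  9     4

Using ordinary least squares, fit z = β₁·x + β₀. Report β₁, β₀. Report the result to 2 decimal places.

Entries of AᵀA: Σx·x = 205, Σx = 25, Σ1 = 7.
Right-hand side: Σx·z = 82, Σz = 3.
AᵀA·[β₁, β₀]ᵀ = Aᵀz becomes [[205, 25]; [25, 7]]·[β₁, β₀]ᵀ = [82, 3]ᵀ.
det = 205·7 − 25² = 810.
β₁ = (82·7 − 25·3)/810 = 499/810; β₀ = (205·3 − 25·82)/810 = -287/162.

β₁ = 0.62, β₀ = -1.77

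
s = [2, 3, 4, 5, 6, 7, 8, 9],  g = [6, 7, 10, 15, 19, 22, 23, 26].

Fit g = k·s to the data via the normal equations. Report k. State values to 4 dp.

With design matrix M, MᵀM = [[284]] and Mᵀg = [834]ᵀ.
k = 834/284 = 2.93662.

k = 2.9366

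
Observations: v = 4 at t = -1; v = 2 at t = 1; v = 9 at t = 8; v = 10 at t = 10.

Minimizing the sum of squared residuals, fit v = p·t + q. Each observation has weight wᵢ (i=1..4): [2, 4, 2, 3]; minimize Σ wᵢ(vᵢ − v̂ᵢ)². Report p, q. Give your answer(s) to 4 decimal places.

Normal-equation sums: Σwᵢ·t·t = 434, Σwᵢ·t = 48, Σwᵢ·1 = 11.
Moment sums: Σwᵢ·t·v = 444, Σwᵢ·v = 64.
Normal equations: [[434, 48]; [48, 11]]·[p, q]ᵀ = [444, 64]ᵀ.
Determinant 434·11 − 48² = 2470.
p = (444·11 − 48·64)/2470 = 906/1235; q = (434·64 − 48·444)/2470 = 3232/1235.

p = 0.7336, q = 2.6170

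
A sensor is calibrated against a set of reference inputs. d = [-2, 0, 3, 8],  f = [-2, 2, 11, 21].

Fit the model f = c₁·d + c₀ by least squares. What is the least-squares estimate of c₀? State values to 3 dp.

Setting ∂/∂c₁ … = 0 gives: 77·c₁ + 9·c₀ = 205;  9·c₁ + 4·c₀ = 32.
det = 77·4 − 9² = 227.
c₁ = (205·4 − 9·32)/227 = 532/227; c₀ = (77·32 − 9·205)/227 = 619/227.

c₀ = 2.727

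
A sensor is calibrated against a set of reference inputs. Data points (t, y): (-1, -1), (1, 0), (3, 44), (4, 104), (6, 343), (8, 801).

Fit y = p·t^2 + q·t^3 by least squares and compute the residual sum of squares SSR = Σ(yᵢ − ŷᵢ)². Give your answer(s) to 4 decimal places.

Entries of AᵀA: Σt^2·t^2 = 5731, Σt^2·t^3 = 41811, Σt^3·t^3 = 313627.
And Σt^2·y = 65671, Σt^3·y = 492045.
So AᵀA·[p, q]ᵀ = Aᵀy: [[5731, 41811]; [41811, 313627]]·[p, q]ᵀ = [65671, 492045]ᵀ.
Δ = 5731·313627 − 41811² = 49236616.
p = (65671·313627 − 41811·492045)/49236616 = 11652611/24618308; q = (5731·492045 − 41811·65671)/49236616 = 3369987/2238028.
Residuals: 399469/12309154, -12180617/6154577, -11277043/12309154, 347852/6154577, 4374134/6154577, -1567295/6154577; SSR = 65613189/12309154.

SSR = 5.3304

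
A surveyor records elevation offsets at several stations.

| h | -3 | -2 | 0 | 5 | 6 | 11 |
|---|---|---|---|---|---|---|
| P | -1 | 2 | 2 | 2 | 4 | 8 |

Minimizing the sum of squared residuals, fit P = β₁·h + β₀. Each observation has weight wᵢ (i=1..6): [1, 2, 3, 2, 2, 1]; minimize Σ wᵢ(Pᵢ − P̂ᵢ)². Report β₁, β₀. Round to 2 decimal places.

Forming AᵀWA = [[260, 26]; [26, 11]] and AᵀWP = [151, 29]ᵀ gives AᵀWA·[β₁, β₀]ᵀ = AᵀWP.
Eliminating β₀: 11·(row 1) − 26·(row 2) gives 2184·β₁ = 11·151 − 26·29 = 907, so β₁ = 907/2184.
Then β₀ = (29 − 26·(907/2184))/11 = 139/84.

β₁ = 0.42, β₀ = 1.65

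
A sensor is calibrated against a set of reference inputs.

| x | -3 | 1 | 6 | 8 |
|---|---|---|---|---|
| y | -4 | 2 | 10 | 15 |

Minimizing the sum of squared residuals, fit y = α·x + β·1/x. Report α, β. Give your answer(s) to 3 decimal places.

α = 1.770, β = -0.178

Sums needed: Σx·x = 110, Σx·1/x = 4, Σ1/x·1/x = 665/576.
For Aᵀy: Σx·y = 194, Σ1/x·y = 55/8.
AᵀA·[α, β]ᵀ = Aᵀy becomes [[110, 4]; [4, 665/576]]·[α, β]ᵀ = [194, 55/8]ᵀ.
Δ = 110·(665/576) − 4² = 31967/288.
α = (194·(665/576) − 4·(55/8))/(31967/288) = 56585/31967; β = (110·(55/8) − 4·194)/(31967/288) = -5688/31967.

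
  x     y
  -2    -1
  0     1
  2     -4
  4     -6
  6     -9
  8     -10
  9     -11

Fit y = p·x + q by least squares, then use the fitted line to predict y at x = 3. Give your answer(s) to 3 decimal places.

Compute the Gram sums: Σx·x = 205, Σx = 27, Σ1 = 7.
Moment sums: Σx·y = -263, Σy = -40.
det = 205·7 − 27² = 706.
p = ((-263)·7 − 27·(-40))/706 = -761/706; q = (205·(-40) − 27·(-263))/706 = -1099/706.
At x = 3: ŷ = (-761/706)·(3) + (-1099/706)·(1) = -1691/353.

ŷ = -4.790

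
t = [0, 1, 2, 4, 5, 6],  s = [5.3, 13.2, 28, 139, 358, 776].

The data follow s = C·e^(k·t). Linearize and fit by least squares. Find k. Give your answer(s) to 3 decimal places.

k = 0.827

Taking logs, ln s = k·t + ln C, so regress ln s on t.
Over the data: Σt = 18.0000, Σ(t)² = 82.0000, Σln s = 25.0493, Σt·ln s = 98.3101.
Normal system: [[82.0000, 18.0000]; [18.0000, 6]]·[k, ln C]ᵀ = [98.3101, 25.0493]ᵀ.
Solving (det = 168.0000): k = 0.82722, ln C = 1.69321.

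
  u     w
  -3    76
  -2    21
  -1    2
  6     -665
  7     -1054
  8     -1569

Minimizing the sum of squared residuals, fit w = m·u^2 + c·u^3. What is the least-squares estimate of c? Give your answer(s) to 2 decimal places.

c = -3.00

Entries of XᵀX: Σu^2·u^2 = 7891, Σu^2·u^3 = 57075, Σu^3·u^3 = 427243.
And Σu^2·w = -175232, Σu^3·w = -1310712.
det = 7891·427243 − 57075² = 113818888.
m = ((-175232)·427243 − 57075·(-1310712))/113818888 = -7219747/14227361; c = (7891·(-1310712) − 57075·(-175232))/113818888 = -42682749/14227361.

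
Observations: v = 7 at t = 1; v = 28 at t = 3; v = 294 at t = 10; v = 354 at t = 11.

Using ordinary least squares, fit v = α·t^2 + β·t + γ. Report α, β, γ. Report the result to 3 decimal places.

The normal system XᵀX·[α, β, γ]ᵀ = Xᵀv is [[24723, 2359, 231]; [2359, 231, 25]; [231, 25, 4]]·[α, β, γ]ᵀ = [72493, 6925, 683]ᵀ.
Inverting the 3×3 Gram matrix, [α, β, γ]ᵀ = [1788/599, -607/599, 2816/599]ᵀ.

α = 2.985, β = -1.013, γ = 4.701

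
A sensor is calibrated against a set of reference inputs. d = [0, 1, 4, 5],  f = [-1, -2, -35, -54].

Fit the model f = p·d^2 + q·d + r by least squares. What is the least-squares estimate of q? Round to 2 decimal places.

With design matrix A, AᵀA = [[882, 190, 42]; [190, 42, 10]; [42, 10, 4]] and Aᵀf = [-1912, -412, -92]ᵀ.
Solving the 3×3 system (Gaussian elimination) gives p = -9/4, q = 37/68, r = -25/34.

q = 0.54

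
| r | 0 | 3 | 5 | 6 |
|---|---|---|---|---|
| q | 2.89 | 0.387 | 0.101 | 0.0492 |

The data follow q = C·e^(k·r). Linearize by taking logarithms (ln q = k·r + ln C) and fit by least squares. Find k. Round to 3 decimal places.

Let Y = ln q. Fitting Y = k·r + ln C by least squares:
Sums: Σr = 14.0000, Σ(r)² = 70.0000, Σln q = -5.1926, Σr·ln q = -32.3823.
Normal system: [[70.0000, 14.0000]; [14.0000, 4]]·[k, ln C]ᵀ = [-32.3823, -5.1926]ᵀ.
Δ = 70.0000·4 − (14.0000)² = 84.0000; k = (-32.3823·4 − 14.0000·-5.1926)/84.0000 = -0.67659, ln C = (70.0000·-5.1926 − 14.0000·-32.3823)/84.0000 = 1.06991.

k = -0.677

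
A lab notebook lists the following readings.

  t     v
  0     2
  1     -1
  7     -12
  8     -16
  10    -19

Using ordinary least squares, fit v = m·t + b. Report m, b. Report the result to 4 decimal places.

Compute the Gram sums: Σt·t = 214, Σt = 26, Σ1 = 5.
Moment sums: Σt·v = -403, Σv = -46.
So XᵀX·[m, b]ᵀ = Xᵀv: [[214, 26]; [26, 5]]·[m, b]ᵀ = [-403, -46]ᵀ.
det = 214·5 − 26² = 394.
m = ((-403)·5 − 26·(-46))/394 = -819/394; b = (214·(-46) − 26·(-403))/394 = 317/197.

m = -2.0787, b = 1.6091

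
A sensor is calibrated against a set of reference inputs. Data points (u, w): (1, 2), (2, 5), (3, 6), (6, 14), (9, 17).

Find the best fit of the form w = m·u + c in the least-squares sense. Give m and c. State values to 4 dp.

m = 1.9206, c = 0.7336

The normal system MᵀM·[m, c]ᵀ = Mᵀw is [[131, 21]; [21, 5]]·[m, c]ᵀ = [267, 44]ᵀ.
Δ = 131·5 − 21² = 214.
m = (267·5 − 21·44)/214 = 411/214; c = (131·44 − 21·267)/214 = 157/214.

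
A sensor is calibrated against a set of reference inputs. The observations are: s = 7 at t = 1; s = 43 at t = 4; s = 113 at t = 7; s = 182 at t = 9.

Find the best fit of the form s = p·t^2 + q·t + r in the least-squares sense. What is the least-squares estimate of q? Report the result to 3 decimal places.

q = 1.627

Normal-equation sums: Σt^2·t^2 = 9219, Σt^2·t = 1137, Σt^2 = 147, Σt·t = 147, Σt = 21, Σ1 = 4.
For Mᵀs: Σt^2·s = 20974, Σt·s = 2608, Σs = 345.
Normal equations: [[9219, 1137, 147]; [1137, 147, 21]; [147, 21, 4]]·[p, q, r]ᵀ = [20974, 2608, 345]ᵀ.
Inverting the 3×3 Gram matrix, [p, q, r]ᵀ = [1025/508, 2479/1524, 452/127]ᵀ.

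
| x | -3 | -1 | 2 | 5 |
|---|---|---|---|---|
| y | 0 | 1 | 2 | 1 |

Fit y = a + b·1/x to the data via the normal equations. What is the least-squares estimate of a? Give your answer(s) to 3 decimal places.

Sums needed: Σ1 = 4, Σ1/x = -19/30, Σ1/x·1/x = 1261/900.
Right-hand side: Σy = 4, Σ1/x·y = 1/5.
AᵀA·[a, b]ᵀ = Aᵀy becomes [[4, -19/30]; [-19/30, 1261/900]]·[a, b]ᵀ = [4, 1/5]ᵀ.
Δ = 4·(1261/900) − (-19/30)² = 1561/300.
a = (4·(1261/900) − (-19/30)·(1/5))/(1561/300) = 5158/4683; b = (4·(1/5) − (-19/30)·4)/(1561/300) = 1000/1561.

a = 1.101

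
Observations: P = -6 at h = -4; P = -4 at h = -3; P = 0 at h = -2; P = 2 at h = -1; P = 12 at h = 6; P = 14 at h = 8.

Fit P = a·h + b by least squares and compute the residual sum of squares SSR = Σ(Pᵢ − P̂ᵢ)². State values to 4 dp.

SSR = 8.7330

Forming AᵀA = [[130, 4]; [4, 6]] and AᵀP = [218, 18]ᵀ gives AᵀA·[a, b]ᵀ = AᵀP.
Eliminating b: 6·(row 1) − 4·(row 2) gives 764·a = 6·218 − 4·18 = 1236, so a = 309/191.
Then b = (18 − 4·(309/191))/6 = 367/191.
Residuals: -277/191, -204/191, 251/191, 324/191, 71/191, -165/191; SSR = 1668/191.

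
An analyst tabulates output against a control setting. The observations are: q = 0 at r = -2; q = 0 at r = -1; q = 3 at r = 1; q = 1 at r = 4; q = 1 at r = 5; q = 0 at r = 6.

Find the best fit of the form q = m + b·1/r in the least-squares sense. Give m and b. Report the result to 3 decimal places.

Sums needed: Σ1 = 6, Σ1/r = 7/60, Σ1/r·1/r = 8569/3600.
Moment sums: Σq = 5, Σ1/r·q = 69/20.
Determinant 6·(8569/3600) − (7/60)² = 10273/720.
m = (5·(8569/3600) − (7/60)·(69/20))/(10273/720) = 41396/51365; b = (6·(69/20) − (7/60)·5)/(10273/720) = 14484/10273.

m = 0.806, b = 1.410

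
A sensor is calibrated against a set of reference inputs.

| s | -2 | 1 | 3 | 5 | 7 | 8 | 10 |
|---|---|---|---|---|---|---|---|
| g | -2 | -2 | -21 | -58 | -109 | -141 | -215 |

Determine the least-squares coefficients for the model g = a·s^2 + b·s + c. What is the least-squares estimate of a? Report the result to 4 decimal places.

a = -1.9695

Normal-equation sums: Σs^2·s^2 = 17220, Σs^2·s = 2000, Σs^2 = 252, Σs·s = 252, Σs = 32, Σ1 = 7.
Right-hand side: Σs^2·g = -37514, Σs·g = -4392, Σg = -548.
So AᵀA·[a, b, c]ᵀ = Aᵀg: [[17220, 2000, 252]; [2000, 252, 32]; [252, 32, 7]]·[a, b, c]ᵀ = [-37514, -4392, -548]ᵀ.
Row-reducing yields a = -14421/7322, b = -1072/523, c = 7278/3661.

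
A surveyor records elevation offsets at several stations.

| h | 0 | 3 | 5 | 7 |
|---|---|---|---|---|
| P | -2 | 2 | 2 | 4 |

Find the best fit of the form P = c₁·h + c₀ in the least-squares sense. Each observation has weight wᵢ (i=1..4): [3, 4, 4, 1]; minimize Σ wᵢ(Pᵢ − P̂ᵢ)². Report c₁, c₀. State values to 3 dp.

With design matrix X, XᵀWX = [[185, 39]; [39, 12]] and XᵀWP = [92, 14]ᵀ.
Δ = 185·12 − 39² = 699.
c₁ = (92·12 − 39·14)/699 = 186/233; c₀ = (185·14 − 39·92)/699 = -998/699.

c₁ = 0.798, c₀ = -1.428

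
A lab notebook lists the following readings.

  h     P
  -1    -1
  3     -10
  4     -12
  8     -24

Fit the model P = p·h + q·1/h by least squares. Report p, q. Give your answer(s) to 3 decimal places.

p = -3.148, q = 3.581

MᵀM·[p, q]ᵀ = MᵀP reads: 90·p + 4·q = -269;  4·p + (685/576)·q = -25/3.
Eliminating q: (685/576)·(row 1) − 4·(row 2) gives (2913/32)·p = (685/576)·(-269) − 4·(-25/3) = -165065/576, so p = -165065/52434.
Then q = ((-25/3) − 4·(-165065/52434))/(685/576) = 10432/2913.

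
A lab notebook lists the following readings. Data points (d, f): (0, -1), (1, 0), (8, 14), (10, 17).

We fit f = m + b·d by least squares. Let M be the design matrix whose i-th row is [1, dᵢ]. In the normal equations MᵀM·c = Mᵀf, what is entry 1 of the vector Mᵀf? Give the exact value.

30

Entry 1 ↔ basis 1, so (Mᵀf)_{1} = Σᵢ fᵢ = (1)·(-1) + (1)·(0) + (1)·(14) + (1)·(17) = 30.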